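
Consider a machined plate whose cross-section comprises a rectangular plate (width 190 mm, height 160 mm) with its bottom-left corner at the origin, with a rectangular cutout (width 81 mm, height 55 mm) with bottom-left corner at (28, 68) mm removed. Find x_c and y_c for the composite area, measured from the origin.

x_c = 99.55 mm, y_c = 77.34 mm

Part | A | x̄ᵢ | ȳᵢ | A·x̄ᵢ | A·ȳᵢ
plate | 30400.00 | 95.00 | 80.00 | 2888000.00 | 2432000.00
hole | -4455.00 | 68.50 | 95.50 | -305167.50 | -425452.50
Σ | 25945.00 |  |  | 2582832.50 | 2006547.50
x_c = 2582832.50 / 25945.00 = 99.55 mm
y_c = 2006547.50 / 25945.00 = 77.34 mm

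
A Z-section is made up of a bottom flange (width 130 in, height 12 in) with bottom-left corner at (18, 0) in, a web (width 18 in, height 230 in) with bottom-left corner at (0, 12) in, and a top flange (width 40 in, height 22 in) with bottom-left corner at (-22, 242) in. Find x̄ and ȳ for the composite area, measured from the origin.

x̄ = 25.07 in, ȳ = 115.16 in

bottom flange: A = 130 × 12 = 1560.00, centroid at (83.00, 6.00).
web: A = 18 × 230 = 4140.00, centroid at (9.00, 127.00).
top flange: A = 40 × 22 = 880.00, centroid at (-2.00, 253.00).
ΣA = 6580.00 in², ΣAx̄ = 164980.00 in³, ΣAȳ = 757780.00 in³.
x̄ = 164980.00/6580.00 = 25.07 in; ȳ = 757780.00/6580.00 = 115.16 in.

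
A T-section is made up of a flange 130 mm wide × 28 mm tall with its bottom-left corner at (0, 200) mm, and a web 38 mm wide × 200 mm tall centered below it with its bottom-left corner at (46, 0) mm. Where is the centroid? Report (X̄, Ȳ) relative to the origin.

web: A = 38 × 200 = 7600.00, centroid at (65.00, 100.00).
flange: A = 130 × 28 = 3640.00, centroid at (65.00, 214.00).
ΣA = 11240.00 mm², ΣAX̄ = 730600.00 mm³, ΣAȲ = 1538960.00 mm³.
X̄ = 730600.00/11240.00 = 65.00 mm; Ȳ = 1538960.00/11240.00 = 136.92 mm.

X̄ = 65.00 mm, Ȳ = 136.92 mm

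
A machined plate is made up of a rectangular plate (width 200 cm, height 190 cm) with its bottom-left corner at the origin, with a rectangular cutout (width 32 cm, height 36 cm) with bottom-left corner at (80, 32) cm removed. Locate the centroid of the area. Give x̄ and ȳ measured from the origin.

x̄ = 100.13 cm, ȳ = 96.41 cm

Part | A | x̄ᵢ | ȳᵢ | A·x̄ᵢ | A·ȳᵢ
plate | 38000.00 | 100.00 | 95.00 | 3800000.00 | 3610000.00
hole | -1152.00 | 96.00 | 50.00 | -110592.00 | -57600.00
Σ | 36848.00 |  |  | 3689408.00 | 3552400.00
x̄ = 3689408.00 / 36848.00 = 100.13 cm
ȳ = 3552400.00 / 36848.00 = 96.41 cm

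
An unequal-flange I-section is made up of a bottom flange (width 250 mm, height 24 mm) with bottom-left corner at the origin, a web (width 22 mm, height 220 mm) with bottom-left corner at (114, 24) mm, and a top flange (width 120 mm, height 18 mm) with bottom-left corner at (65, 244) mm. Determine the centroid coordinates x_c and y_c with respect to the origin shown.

bottom flange: A = 250 × 24 = 6000.00, centroid at (125.00, 12.00).
web: A = 22 × 220 = 4840.00, centroid at (125.00, 134.00).
top flange: A = 120 × 18 = 2160.00, centroid at (125.00, 253.00).
ΣA = 13000.00 mm²
ΣAx_c = (6000.00)(125.00) + (4840.00)(125.00) + (2160.00)(125.00) = 1625000.00 mm³
ΣAy_c = (6000.00)(12.00) + (4840.00)(134.00) + (2160.00)(253.00) = 1267040.00 mm³
x_c = 1625000.00 / 13000.00 = 125.00 mm
y_c = 1267040.00 / 13000.00 = 97.46 mm

x_c = 125.00 mm, y_c = 97.46 mm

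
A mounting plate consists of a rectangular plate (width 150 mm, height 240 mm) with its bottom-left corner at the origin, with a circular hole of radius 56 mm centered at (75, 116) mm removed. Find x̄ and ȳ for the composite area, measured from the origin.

x̄ = 75.00 mm, ȳ = 121.51 mm

plate: A = 150 × 240 = 36000.00, centroid at (75.00, 120.00).
hole: A = −π·56² = -9852.03, centroid at (75.00, 116.00).
ΣA = 26147.97 mm²
ΣAx̄ = (36000.00)(75.00) + (-9852.03)(75.00) = 1961097.41 mm³
ΣAȳ = (36000.00)(120.00) + (-9852.03)(116.00) = 3177163.99 mm³
x̄ = 1961097.41 / 26147.97 = 75.00 mm
ȳ = 3177163.99 / 26147.97 = 121.51 mm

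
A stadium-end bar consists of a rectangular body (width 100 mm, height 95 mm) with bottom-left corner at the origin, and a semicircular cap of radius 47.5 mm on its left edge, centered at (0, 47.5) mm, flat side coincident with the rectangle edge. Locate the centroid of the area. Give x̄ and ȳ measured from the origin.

x̄ = 30.94 mm, ȳ = 47.50 mm

Part | A | x̄ᵢ | ȳᵢ | A·x̄ᵢ | A·ȳᵢ
rectangular body | 9500.00 | 50.00 | 47.50 | 475000.00 | 451250.00
semicircular end | 3544.11 | -20.16 | 47.50 | -71447.92 | 168345.19
Σ | 13044.11 |  |  | 403552.08 | 619595.19
x̄ = 403552.08 / 13044.11 = 30.94 mm
ȳ = 619595.19 / 13044.11 = 47.50 mm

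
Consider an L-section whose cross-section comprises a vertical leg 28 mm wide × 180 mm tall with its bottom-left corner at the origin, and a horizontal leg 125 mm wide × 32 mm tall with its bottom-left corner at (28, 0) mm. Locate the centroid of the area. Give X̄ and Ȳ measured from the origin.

X̄ = 47.85 mm, Ȳ = 57.26 mm

vertical leg: A = 28 × 180 = 5040.00, centroid at (14.00, 90.00).
horizontal leg: A = 125 × 32 = 4000.00, centroid at (90.50, 16.00).
ΣA = 9040.00 mm², ΣAX̄ = 432560.00 mm³, ΣAȲ = 517600.00 mm³.
X̄ = 432560.00/9040.00 = 47.85 mm; Ȳ = 517600.00/9040.00 = 57.26 mm.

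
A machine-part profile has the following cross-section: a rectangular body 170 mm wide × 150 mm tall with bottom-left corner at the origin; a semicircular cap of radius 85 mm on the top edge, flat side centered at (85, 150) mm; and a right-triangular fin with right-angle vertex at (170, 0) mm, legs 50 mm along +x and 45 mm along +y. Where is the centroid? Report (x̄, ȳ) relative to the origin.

x̄ = 88.01 mm, ȳ = 106.42 mm

rectangular body: A = 170 × 150 = 25500.00, centroid at (85.00, 75.00).
semicircular top: A = ½π·85² = 11349.00, centroid at (85.00, 186.08).
triangular fin: A = ½·50·45 = 1125.00, centroid at (186.67, 15.00).
ΣA = 37974.00 mm²
ΣAx̄ = (25500.00)(85.00) + (11349.00)(85.00) + (1125.00)(186.67) = 3342165.29 mm³
ΣAȳ = (25500.00)(75.00) + (11349.00)(186.08) + (1125.00)(15.00) = 4041142.19 mm³
x̄ = 3342165.29 / 37974.00 = 88.01 mm
ȳ = 4041142.19 / 37974.00 = 106.42 mm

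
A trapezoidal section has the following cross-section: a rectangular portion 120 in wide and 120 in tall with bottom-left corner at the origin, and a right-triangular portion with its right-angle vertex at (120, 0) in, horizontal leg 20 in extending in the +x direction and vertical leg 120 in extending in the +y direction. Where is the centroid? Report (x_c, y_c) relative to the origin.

x_c = 65.13 in, y_c = 58.46 in

Part | A | x̄ᵢ | ȳᵢ | A·x̄ᵢ | A·ȳᵢ
rectangular portion | 14400.00 | 60.00 | 60.00 | 864000.00 | 864000.00
triangular portion | 1200.00 | 126.67 | 40.00 | 152000.00 | 48000.00
Σ | 15600.00 |  |  | 1016000.00 | 912000.00
x_c = 1016000.00 / 15600.00 = 65.13 in
y_c = 912000.00 / 15600.00 = 58.46 in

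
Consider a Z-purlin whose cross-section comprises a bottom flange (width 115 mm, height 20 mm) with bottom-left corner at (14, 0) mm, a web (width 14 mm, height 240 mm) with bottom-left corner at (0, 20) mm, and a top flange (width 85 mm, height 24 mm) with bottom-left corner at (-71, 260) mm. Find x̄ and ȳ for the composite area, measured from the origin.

x̄ = 16.86 mm, ȳ = 136.14 mm

bottom flange: A = 115 × 20 = 2300.00, centroid at (71.50, 10.00).
web: A = 14 × 240 = 3360.00, centroid at (7.00, 140.00).
top flange: A = 85 × 24 = 2040.00, centroid at (-28.50, 272.00).
ΣA = 7700.00 mm², ΣAx̄ = 129830.00 mm³, ΣAȳ = 1048280.00 mm³.
x̄ = 129830.00/7700.00 = 16.86 mm; ȳ = 1048280.00/7700.00 = 136.14 mm.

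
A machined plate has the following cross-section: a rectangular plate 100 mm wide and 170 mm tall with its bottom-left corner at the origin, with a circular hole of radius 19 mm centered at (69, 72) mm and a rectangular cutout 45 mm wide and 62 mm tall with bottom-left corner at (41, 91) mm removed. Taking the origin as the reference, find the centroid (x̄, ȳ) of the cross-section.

x̄ = 45.47 mm, ȳ = 78.23 mm

plate: A = 100 × 170 = 17000.00, centroid at (50.00, 85.00).
hole 1: A = −π·19² = -1134.11, centroid at (69.00, 72.00).
hole 2: A = −(45 × 62) = -2790.00, centroid at (63.50, 122.00).
ΣA = 13075.89 mm²
ΣAx̄ = (17000.00)(50.00) + (-1134.11)(69.00) + (-2790.00)(63.50) = 594581.07 mm³
ΣAȳ = (17000.00)(85.00) + (-1134.11)(72.00) + (-2790.00)(122.00) = 1022963.72 mm³
x̄ = 594581.07 / 13075.89 = 45.47 mm
ȳ = 1022963.72 / 13075.89 = 78.23 mm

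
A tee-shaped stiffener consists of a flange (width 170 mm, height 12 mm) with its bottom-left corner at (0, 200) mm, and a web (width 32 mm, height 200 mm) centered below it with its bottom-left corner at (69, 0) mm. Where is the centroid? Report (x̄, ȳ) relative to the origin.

x̄ = 85.00 mm, ȳ = 125.62 mm

Part | A | x̄ᵢ | ȳᵢ | A·x̄ᵢ | A·ȳᵢ
web | 6400.00 | 85.00 | 100.00 | 544000.00 | 640000.00
flange | 2040.00 | 85.00 | 206.00 | 173400.00 | 420240.00
Σ | 8440.00 |  |  | 717400.00 | 1060240.00
x̄ = 717400.00 / 8440.00 = 85.00 mm
ȳ = 1060240.00 / 8440.00 = 125.62 mm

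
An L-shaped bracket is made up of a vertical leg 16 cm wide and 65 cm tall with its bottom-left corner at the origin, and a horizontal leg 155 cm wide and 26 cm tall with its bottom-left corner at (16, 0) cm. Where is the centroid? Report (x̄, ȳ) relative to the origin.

Part | A | x̄ᵢ | ȳᵢ | A·x̄ᵢ | A·ȳᵢ
vertical leg | 1040.00 | 8.00 | 32.50 | 8320.00 | 33800.00
horizontal leg | 4030.00 | 93.50 | 13.00 | 376805.00 | 52390.00
Σ | 5070.00 |  |  | 385125.00 | 86190.00
x̄ = 385125.00 / 5070.00 = 75.96 cm
ȳ = 86190.00 / 5070.00 = 17.00 cm

x̄ = 75.96 cm, ȳ = 17.00 cm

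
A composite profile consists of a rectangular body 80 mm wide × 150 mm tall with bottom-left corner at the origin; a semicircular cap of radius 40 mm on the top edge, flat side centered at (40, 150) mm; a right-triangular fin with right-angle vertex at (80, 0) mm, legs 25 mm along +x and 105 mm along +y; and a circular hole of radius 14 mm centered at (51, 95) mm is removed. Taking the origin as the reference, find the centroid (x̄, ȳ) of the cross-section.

rectangular body: A = 80 × 150 = 12000.00, centroid at (40.00, 75.00).
semicircular top: A = ½π·40² = 2513.27, centroid at (40.00, 166.98).
triangular fin: A = ½·25·105 = 1312.50, centroid at (88.33, 35.00).
hole: A = −π·14² = -615.75, centroid at (51.00, 95.00).
ΣA = 15210.02 mm², ΣAx̄ = 665065.10 mm³, ΣAȳ = 1307098.83 mm³.
x̄ = 665065.10/15210.02 = 43.73 mm; ȳ = 1307098.83/15210.02 = 85.94 mm.

x̄ = 43.73 mm, ȳ = 85.94 mm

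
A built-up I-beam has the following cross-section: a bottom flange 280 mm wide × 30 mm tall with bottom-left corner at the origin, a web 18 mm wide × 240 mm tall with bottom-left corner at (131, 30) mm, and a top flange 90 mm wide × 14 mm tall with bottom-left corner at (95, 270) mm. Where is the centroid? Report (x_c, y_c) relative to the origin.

x_c = 140.00 mm, y_c = 80.33 mm

bottom flange: A = 280 × 30 = 8400.00, centroid at (140.00, 15.00).
web: A = 18 × 240 = 4320.00, centroid at (140.00, 150.00).
top flange: A = 90 × 14 = 1260.00, centroid at (140.00, 277.00).
ΣA = 13980.00 mm²
ΣAx_c = (8400.00)(140.00) + (4320.00)(140.00) + (1260.00)(140.00) = 1957200.00 mm³
ΣAy_c = (8400.00)(15.00) + (4320.00)(150.00) + (1260.00)(277.00) = 1123020.00 mm³
x_c = 1957200.00 / 13980.00 = 140.00 mm
y_c = 1123020.00 / 13980.00 = 80.33 mm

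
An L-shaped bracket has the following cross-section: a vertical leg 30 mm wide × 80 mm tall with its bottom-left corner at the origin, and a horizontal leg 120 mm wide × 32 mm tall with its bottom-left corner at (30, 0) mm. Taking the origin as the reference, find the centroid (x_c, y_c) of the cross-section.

vertical leg: A = 30 × 80 = 2400.00, centroid at (15.00, 40.00).
horizontal leg: A = 120 × 32 = 3840.00, centroid at (90.00, 16.00).
ΣA = 6240.00 mm²
ΣAx_c = (2400.00)(15.00) + (3840.00)(90.00) = 381600.00 mm³
ΣAy_c = (2400.00)(40.00) + (3840.00)(16.00) = 157440.00 mm³
x_c = 381600.00 / 6240.00 = 61.15 mm
y_c = 157440.00 / 6240.00 = 25.23 mm

x_c = 61.15 mm, y_c = 25.23 mm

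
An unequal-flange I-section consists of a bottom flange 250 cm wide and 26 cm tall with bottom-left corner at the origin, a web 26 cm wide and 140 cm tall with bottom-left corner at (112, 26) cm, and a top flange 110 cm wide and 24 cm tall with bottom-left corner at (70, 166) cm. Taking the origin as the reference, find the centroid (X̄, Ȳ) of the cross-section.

X̄ = 125.00 cm, Ȳ = 70.72 cm

bottom flange: A = 250 × 26 = 6500.00, centroid at (125.00, 13.00).
web: A = 26 × 140 = 3640.00, centroid at (125.00, 96.00).
top flange: A = 110 × 24 = 2640.00, centroid at (125.00, 178.00).
ΣA = 12780.00 cm², ΣAX̄ = 1597500.00 cm³, ΣAȲ = 903860.00 cm³.
X̄ = 1597500.00/12780.00 = 125.00 cm; Ȳ = 903860.00/12780.00 = 70.72 cm.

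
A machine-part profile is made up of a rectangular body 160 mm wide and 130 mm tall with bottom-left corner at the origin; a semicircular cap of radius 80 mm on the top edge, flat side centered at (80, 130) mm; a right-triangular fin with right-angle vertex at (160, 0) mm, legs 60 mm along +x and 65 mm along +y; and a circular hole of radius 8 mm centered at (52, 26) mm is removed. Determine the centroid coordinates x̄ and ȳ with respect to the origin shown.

x̄ = 86.15 mm, ȳ = 93.16 mm

rectangular body: A = 160 × 130 = 20800.00, centroid at (80.00, 65.00).
semicircular top: A = ½π·80² = 10053.10, centroid at (80.00, 163.95).
triangular fin: A = ½·60·65 = 1950.00, centroid at (180.00, 21.67).
hole: A = −π·8² = -201.06, centroid at (52.00, 26.00).
ΣA = 32602.03 mm², ΣAx̄ = 2808792.50 mm³, ΣAȳ = 3037258.27 mm³.
x̄ = 2808792.50/32602.03 = 86.15 mm; ȳ = 3037258.27/32602.03 = 93.16 mm.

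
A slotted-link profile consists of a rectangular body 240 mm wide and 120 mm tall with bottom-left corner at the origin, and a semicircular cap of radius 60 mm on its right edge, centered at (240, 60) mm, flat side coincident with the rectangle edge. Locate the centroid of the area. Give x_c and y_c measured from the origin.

x_c = 143.87 mm, y_c = 60.00 mm

Part | A | x̄ᵢ | ȳᵢ | A·x̄ᵢ | A·ȳᵢ
rectangular body | 28800.00 | 120.00 | 60.00 | 3456000.00 | 1728000.00
semicircular end | 5654.87 | 265.46 | 60.00 | 1501168.03 | 339292.01
Σ | 34454.87 |  |  | 4957168.03 | 2067292.01
x_c = 4957168.03 / 34454.87 = 143.87 mm
y_c = 2067292.01 / 34454.87 = 60.00 mm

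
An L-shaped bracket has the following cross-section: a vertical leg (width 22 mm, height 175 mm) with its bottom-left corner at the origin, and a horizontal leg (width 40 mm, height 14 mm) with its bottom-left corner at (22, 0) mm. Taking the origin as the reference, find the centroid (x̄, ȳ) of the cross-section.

Part | A | x̄ᵢ | ȳᵢ | A·x̄ᵢ | A·ȳᵢ
vertical leg | 3850.00 | 11.00 | 87.50 | 42350.00 | 336875.00
horizontal leg | 560.00 | 42.00 | 7.00 | 23520.00 | 3920.00
Σ | 4410.00 |  |  | 65870.00 | 340795.00
x̄ = 65870.00 / 4410.00 = 14.94 mm
ȳ = 340795.00 / 4410.00 = 77.28 mm

x̄ = 14.94 mm, ȳ = 77.28 mm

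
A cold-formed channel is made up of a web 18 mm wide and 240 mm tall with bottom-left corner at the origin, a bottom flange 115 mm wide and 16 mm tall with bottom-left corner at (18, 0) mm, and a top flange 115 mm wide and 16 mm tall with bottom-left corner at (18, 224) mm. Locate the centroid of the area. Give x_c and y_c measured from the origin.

x_c = 39.59 mm, y_c = 120.00 mm

web: A = 18 × 240 = 4320.00, centroid at (9.00, 120.00).
bottom flange: A = 115 × 16 = 1840.00, centroid at (75.50, 8.00).
top flange: A = 115 × 16 = 1840.00, centroid at (75.50, 232.00).
ΣA = 8000.00 mm², ΣAx_c = 316720.00 mm³, ΣAy_c = 960000.00 mm³.
x_c = 316720.00/8000.00 = 39.59 mm; y_c = 960000.00/8000.00 = 120.00 mm.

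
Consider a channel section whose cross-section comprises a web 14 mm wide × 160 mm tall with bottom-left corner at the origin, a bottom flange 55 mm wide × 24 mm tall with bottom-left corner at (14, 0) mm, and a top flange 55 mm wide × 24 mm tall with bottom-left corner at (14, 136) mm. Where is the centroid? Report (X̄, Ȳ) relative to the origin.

X̄ = 25.66 mm, Ȳ = 80.00 mm

Part | A | x̄ᵢ | ȳᵢ | A·x̄ᵢ | A·ȳᵢ
web | 2240.00 | 7.00 | 80.00 | 15680.00 | 179200.00
bottom flange | 1320.00 | 41.50 | 12.00 | 54780.00 | 15840.00
top flange | 1320.00 | 41.50 | 148.00 | 54780.00 | 195360.00
Σ | 4880.00 |  |  | 125240.00 | 390400.00
X̄ = 125240.00 / 4880.00 = 25.66 mm
Ȳ = 390400.00 / 4880.00 = 80.00 mm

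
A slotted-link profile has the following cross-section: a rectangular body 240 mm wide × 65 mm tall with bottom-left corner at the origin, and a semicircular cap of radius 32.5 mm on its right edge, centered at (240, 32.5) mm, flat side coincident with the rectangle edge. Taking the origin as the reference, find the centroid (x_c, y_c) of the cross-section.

rectangular body: A = 240 × 65 = 15600.00, centroid at (120.00, 32.50).
semicircular end: A = ½π·32.5² = 1659.15, centroid at (253.79, 32.50).
ΣA = 17259.15 mm²
ΣAx_c = (15600.00)(120.00) + (1659.15)(253.79) = 2293082.29 mm³
ΣAy_c = (15600.00)(32.50) + (1659.15)(32.50) = 560922.49 mm³
x_c = 2293082.29 / 17259.15 = 132.86 mm
y_c = 560922.49 / 17259.15 = 32.50 mm

x_c = 132.86 mm, y_c = 32.50 mm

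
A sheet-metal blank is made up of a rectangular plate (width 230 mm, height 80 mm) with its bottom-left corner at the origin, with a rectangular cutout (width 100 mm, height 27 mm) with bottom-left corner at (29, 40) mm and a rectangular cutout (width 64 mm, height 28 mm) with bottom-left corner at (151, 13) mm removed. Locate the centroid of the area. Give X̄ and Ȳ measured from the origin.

plate: A = 230 × 80 = 18400.00, centroid at (115.00, 40.00).
hole 1: A = −(100 × 27) = -2700.00, centroid at (79.00, 53.50).
hole 2: A = −(64 × 28) = -1792.00, centroid at (183.00, 27.00).
ΣA = 13908.00 mm²
ΣAX̄ = (18400.00)(115.00) + (-2700.00)(79.00) + (-1792.00)(183.00) = 1574764.00 mm³
ΣAȲ = (18400.00)(40.00) + (-2700.00)(53.50) + (-1792.00)(27.00) = 543166.00 mm³
X̄ = 1574764.00 / 13908.00 = 113.23 mm
Ȳ = 543166.00 / 13908.00 = 39.05 mm

X̄ = 113.23 mm, Ȳ = 39.05 mm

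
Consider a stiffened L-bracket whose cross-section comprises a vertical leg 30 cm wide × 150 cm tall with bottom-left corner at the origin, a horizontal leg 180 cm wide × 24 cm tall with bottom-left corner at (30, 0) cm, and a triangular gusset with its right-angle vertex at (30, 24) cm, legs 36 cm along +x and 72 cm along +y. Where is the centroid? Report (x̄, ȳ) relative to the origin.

x̄ = 63.30 cm, ȳ = 44.64 cm

Part | A | x̄ᵢ | ȳᵢ | A·x̄ᵢ | A·ȳᵢ
vertical leg | 4500.00 | 15.00 | 75.00 | 67500.00 | 337500.00
horizontal leg | 4320.00 | 120.00 | 12.00 | 518400.00 | 51840.00
gusset | 1296.00 | 42.00 | 48.00 | 54432.00 | 62208.00
Σ | 10116.00 |  |  | 640332.00 | 451548.00
x̄ = 640332.00 / 10116.00 = 63.30 cm
ȳ = 451548.00 / 10116.00 = 44.64 cm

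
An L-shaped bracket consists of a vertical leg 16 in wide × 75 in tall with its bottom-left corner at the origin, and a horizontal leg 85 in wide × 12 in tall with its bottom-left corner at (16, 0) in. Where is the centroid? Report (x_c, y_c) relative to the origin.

x_c = 31.20 in, y_c = 23.03 in

vertical leg: A = 16 × 75 = 1200.00, centroid at (8.00, 37.50).
horizontal leg: A = 85 × 12 = 1020.00, centroid at (58.50, 6.00).
ΣA = 2220.00 in²
ΣAx_c = (1200.00)(8.00) + (1020.00)(58.50) = 69270.00 in³
ΣAy_c = (1200.00)(37.50) + (1020.00)(6.00) = 51120.00 in³
x_c = 69270.00 / 2220.00 = 31.20 in
y_c = 51120.00 / 2220.00 = 23.03 in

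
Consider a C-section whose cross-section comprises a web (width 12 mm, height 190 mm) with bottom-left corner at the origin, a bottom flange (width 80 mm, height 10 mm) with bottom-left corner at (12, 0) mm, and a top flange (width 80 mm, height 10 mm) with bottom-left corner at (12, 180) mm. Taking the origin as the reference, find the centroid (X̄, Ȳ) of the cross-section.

web: A = 12 × 190 = 2280.00, centroid at (6.00, 95.00).
bottom flange: A = 80 × 10 = 800.00, centroid at (52.00, 5.00).
top flange: A = 80 × 10 = 800.00, centroid at (52.00, 185.00).
ΣA = 3880.00 mm²
ΣAX̄ = (2280.00)(6.00) + (800.00)(52.00) + (800.00)(52.00) = 96880.00 mm³
ΣAȲ = (2280.00)(95.00) + (800.00)(5.00) + (800.00)(185.00) = 368600.00 mm³
X̄ = 96880.00 / 3880.00 = 24.97 mm
Ȳ = 368600.00 / 3880.00 = 95.00 mm

X̄ = 24.97 mm, Ȳ = 95.00 mm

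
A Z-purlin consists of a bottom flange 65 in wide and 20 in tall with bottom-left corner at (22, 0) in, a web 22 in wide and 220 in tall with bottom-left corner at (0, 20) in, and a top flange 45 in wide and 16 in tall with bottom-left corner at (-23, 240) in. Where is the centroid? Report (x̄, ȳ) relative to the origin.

x̄ = 18.04 in, ȳ = 119.64 in

bottom flange: A = 65 × 20 = 1300.00, centroid at (54.50, 10.00).
web: A = 22 × 220 = 4840.00, centroid at (11.00, 130.00).
top flange: A = 45 × 16 = 720.00, centroid at (-0.50, 248.00).
ΣA = 6860.00 in²
ΣAx̄ = (1300.00)(54.50) + (4840.00)(11.00) + (720.00)(-0.50) = 123730.00 in³
ΣAȳ = (1300.00)(10.00) + (4840.00)(130.00) + (720.00)(248.00) = 820760.00 in³
x̄ = 123730.00 / 6860.00 = 18.04 in
ȳ = 820760.00 / 6860.00 = 119.64 in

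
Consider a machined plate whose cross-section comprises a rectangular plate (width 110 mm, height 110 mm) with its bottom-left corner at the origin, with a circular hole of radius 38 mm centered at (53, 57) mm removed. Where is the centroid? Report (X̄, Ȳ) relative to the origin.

plate: A = 110 × 110 = 12100.00, centroid at (55.00, 55.00).
hole: A = −π·38² = -4536.46, centroid at (53.00, 57.00).
ΣA = 7563.54 mm²
ΣAX̄ = (12100.00)(55.00) + (-4536.46)(53.00) = 425067.63 mm³
ΣAȲ = (12100.00)(55.00) + (-4536.46)(57.00) = 406921.79 mm³
X̄ = 425067.63 / 7563.54 = 56.20 mm
Ȳ = 406921.79 / 7563.54 = 53.80 mm

X̄ = 56.20 mm, Ȳ = 53.80 mm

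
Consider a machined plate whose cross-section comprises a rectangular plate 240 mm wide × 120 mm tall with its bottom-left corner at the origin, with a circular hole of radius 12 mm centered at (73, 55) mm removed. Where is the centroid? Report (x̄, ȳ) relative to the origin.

x̄ = 120.75 mm, ȳ = 60.08 mm

plate: A = 240 × 120 = 28800.00, centroid at (120.00, 60.00).
hole: A = −π·12² = -452.39, centroid at (73.00, 55.00).
ΣA = 28347.61 mm²
ΣAx̄ = (28800.00)(120.00) + (-452.39)(73.00) = 3422975.58 mm³
ΣAȳ = (28800.00)(60.00) + (-452.39)(55.00) = 1703118.59 mm³
x̄ = 3422975.58 / 28347.61 = 120.75 mm
ȳ = 1703118.59 / 28347.61 = 60.08 mm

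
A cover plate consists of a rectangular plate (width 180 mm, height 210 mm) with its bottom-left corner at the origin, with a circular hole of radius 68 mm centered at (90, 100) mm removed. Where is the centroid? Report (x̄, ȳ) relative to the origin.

plate: A = 180 × 210 = 37800.00, centroid at (90.00, 105.00).
hole: A = −π·68² = -14526.72, centroid at (90.00, 100.00).
ΣA = 23273.28 mm², ΣAx̄ = 2094594.80 mm³, ΣAȳ = 2516327.56 mm³.
x̄ = 2094594.80/23273.28 = 90.00 mm; ȳ = 2516327.56/23273.28 = 108.12 mm.

x̄ = 90.00 mm, ȳ = 108.12 mm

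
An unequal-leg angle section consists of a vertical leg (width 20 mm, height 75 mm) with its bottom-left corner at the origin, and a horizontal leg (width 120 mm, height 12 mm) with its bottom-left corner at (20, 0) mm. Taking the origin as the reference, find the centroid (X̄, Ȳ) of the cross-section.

X̄ = 44.29 mm, Ȳ = 22.07 mm

vertical leg: A = 20 × 75 = 1500.00, centroid at (10.00, 37.50).
horizontal leg: A = 120 × 12 = 1440.00, centroid at (80.00, 6.00).
ΣA = 2940.00 mm²
ΣAX̄ = (1500.00)(10.00) + (1440.00)(80.00) = 130200.00 mm³
ΣAȲ = (1500.00)(37.50) + (1440.00)(6.00) = 64890.00 mm³
X̄ = 130200.00 / 2940.00 = 44.29 mm
Ȳ = 64890.00 / 2940.00 = 22.07 mm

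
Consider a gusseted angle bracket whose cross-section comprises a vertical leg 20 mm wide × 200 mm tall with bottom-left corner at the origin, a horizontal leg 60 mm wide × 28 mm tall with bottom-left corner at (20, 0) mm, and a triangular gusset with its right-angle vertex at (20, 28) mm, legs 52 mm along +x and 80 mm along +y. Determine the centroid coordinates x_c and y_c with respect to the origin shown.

x_c = 25.99 mm, y_c = 69.23 mm

vertical leg: A = 20 × 200 = 4000.00, centroid at (10.00, 100.00).
horizontal leg: A = 60 × 28 = 1680.00, centroid at (50.00, 14.00).
gusset: A = ½·52·80 = 2080.00, centroid at (37.33, 54.67).
ΣA = 7760.00 mm²
ΣAx_c = (4000.00)(10.00) + (1680.00)(50.00) + (2080.00)(37.33) = 201653.33 mm³
ΣAy_c = (4000.00)(100.00) + (1680.00)(14.00) + (2080.00)(54.67) = 537226.67 mm³
x_c = 201653.33 / 7760.00 = 25.99 mm
y_c = 537226.67 / 7760.00 = 69.23 mm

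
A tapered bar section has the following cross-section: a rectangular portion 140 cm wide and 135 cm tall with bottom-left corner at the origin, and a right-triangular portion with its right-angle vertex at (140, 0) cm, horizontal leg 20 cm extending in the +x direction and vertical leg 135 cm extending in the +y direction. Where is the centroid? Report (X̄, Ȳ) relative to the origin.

X̄ = 75.11 cm, Ȳ = 66.00 cm

rectangular portion: A = 140 × 135 = 18900.00, centroid at (70.00, 67.50).
triangular portion: A = ½·20·135 = 1350.00, centroid at (146.67, 45.00).
ΣA = 20250.00 cm²
ΣAX̄ = (18900.00)(70.00) + (1350.00)(146.67) = 1521000.00 cm³
ΣAȲ = (18900.00)(67.50) + (1350.00)(45.00) = 1336500.00 cm³
X̄ = 1521000.00 / 20250.00 = 75.11 cm
Ȳ = 1336500.00 / 20250.00 = 66.00 cm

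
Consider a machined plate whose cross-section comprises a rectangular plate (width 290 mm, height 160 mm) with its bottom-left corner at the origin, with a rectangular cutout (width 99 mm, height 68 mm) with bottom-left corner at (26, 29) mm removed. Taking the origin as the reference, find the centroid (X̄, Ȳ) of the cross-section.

plate: A = 290 × 160 = 46400.00, centroid at (145.00, 80.00).
hole: A = −(99 × 68) = -6732.00, centroid at (75.50, 63.00).
ΣA = 39668.00 mm²
ΣAX̄ = (46400.00)(145.00) + (-6732.00)(75.50) = 6219734.00 mm³
ΣAȲ = (46400.00)(80.00) + (-6732.00)(63.00) = 3287884.00 mm³
X̄ = 6219734.00 / 39668.00 = 156.79 mm
Ȳ = 3287884.00 / 39668.00 = 82.89 mm

X̄ = 156.79 mm, Ȳ = 82.89 mm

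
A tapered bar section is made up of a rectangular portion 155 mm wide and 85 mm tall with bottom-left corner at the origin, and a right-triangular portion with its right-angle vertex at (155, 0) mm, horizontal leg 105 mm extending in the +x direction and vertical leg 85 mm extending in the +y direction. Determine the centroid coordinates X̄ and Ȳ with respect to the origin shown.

rectangular portion: A = 155 × 85 = 13175.00, centroid at (77.50, 42.50).
triangular portion: A = ½·105·85 = 4462.50, centroid at (190.00, 28.33).
ΣA = 17637.50 mm²
ΣAX̄ = (13175.00)(77.50) + (4462.50)(190.00) = 1868937.50 mm³
ΣAȲ = (13175.00)(42.50) + (4462.50)(28.33) = 686375.00 mm³
X̄ = 1868937.50 / 17637.50 = 105.96 mm
Ȳ = 686375.00 / 17637.50 = 38.92 mm

X̄ = 105.96 mm, Ȳ = 38.92 mm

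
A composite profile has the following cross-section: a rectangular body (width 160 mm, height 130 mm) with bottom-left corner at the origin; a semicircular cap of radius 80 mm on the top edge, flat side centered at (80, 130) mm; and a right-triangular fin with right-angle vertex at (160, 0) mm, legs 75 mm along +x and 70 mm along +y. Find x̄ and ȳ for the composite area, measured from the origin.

Part | A | x̄ᵢ | ȳᵢ | A·x̄ᵢ | A·ȳᵢ
rectangular body | 20800.00 | 80.00 | 65.00 | 1664000.00 | 1352000.00
semicircular top | 10053.10 | 80.00 | 163.95 | 804247.72 | 1648235.88
triangular fin | 2625.00 | 185.00 | 23.33 | 485625.00 | 61250.00
Σ | 33478.10 |  |  | 2953872.72 | 3061485.88
x̄ = 2953872.72 / 33478.10 = 88.23 mm
ȳ = 3061485.88 / 33478.10 = 91.45 mm

x̄ = 88.23 mm, ȳ = 91.45 mm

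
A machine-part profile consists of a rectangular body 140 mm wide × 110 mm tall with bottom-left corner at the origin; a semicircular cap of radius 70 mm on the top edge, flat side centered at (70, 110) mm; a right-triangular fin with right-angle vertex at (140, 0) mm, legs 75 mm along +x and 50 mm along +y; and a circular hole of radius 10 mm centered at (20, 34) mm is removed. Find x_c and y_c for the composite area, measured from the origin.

x_c = 77.86 mm, y_c = 78.79 mm

Part | A | x̄ᵢ | ȳᵢ | A·x̄ᵢ | A·ȳᵢ
rectangular body | 15400.00 | 70.00 | 55.00 | 1078000.00 | 847000.00
semicircular top | 7696.90 | 70.00 | 139.71 | 538783.14 | 1075325.89
triangular fin | 1875.00 | 165.00 | 16.67 | 309375.00 | 31250.00
hole | -314.16 | 20.00 | 34.00 | -6283.19 | -10681.42
Σ | 24657.74 |  |  | 1919874.95 | 1942894.47
x_c = 1919874.95 / 24657.74 = 77.86 mm
y_c = 1942894.47 / 24657.74 = 78.79 mm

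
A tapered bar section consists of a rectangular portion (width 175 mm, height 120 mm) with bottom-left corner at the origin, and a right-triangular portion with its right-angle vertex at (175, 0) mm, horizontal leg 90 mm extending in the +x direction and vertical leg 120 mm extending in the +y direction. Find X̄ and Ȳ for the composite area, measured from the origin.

rectangular portion: A = 175 × 120 = 21000.00, centroid at (87.50, 60.00).
triangular portion: A = ½·90·120 = 5400.00, centroid at (205.00, 40.00).
ΣA = 26400.00 mm², ΣAX̄ = 2944500.00 mm³, ΣAȲ = 1476000.00 mm³.
X̄ = 2944500.00/26400.00 = 111.53 mm; Ȳ = 1476000.00/26400.00 = 55.91 mm.

X̄ = 111.53 mm, Ȳ = 55.91 mm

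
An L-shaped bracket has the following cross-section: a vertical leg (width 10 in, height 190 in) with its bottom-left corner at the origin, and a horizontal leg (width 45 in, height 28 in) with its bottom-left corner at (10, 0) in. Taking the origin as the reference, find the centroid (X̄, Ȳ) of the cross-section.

vertical leg: A = 10 × 190 = 1900.00, centroid at (5.00, 95.00).
horizontal leg: A = 45 × 28 = 1260.00, centroid at (32.50, 14.00).
ΣA = 3160.00 in², ΣAX̄ = 50450.00 in³, ΣAȲ = 198140.00 in³.
X̄ = 50450.00/3160.00 = 15.97 in; Ȳ = 198140.00/3160.00 = 62.70 in.

X̄ = 15.97 in, Ȳ = 62.70 in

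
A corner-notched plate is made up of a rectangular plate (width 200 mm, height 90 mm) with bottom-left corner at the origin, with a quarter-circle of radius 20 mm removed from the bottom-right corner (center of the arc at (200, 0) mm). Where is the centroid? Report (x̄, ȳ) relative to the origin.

x̄ = 98.37 mm, ȳ = 45.65 mm

plate: A = 200 × 90 = 18000.00, centroid at (100.00, 45.00).
removed quarter-circle: A = −¼π·20² = -314.16, centroid at (191.51, 8.49).
ΣA = 17685.84 mm², ΣAx̄ = 1739834.81 mm³, ΣAȳ = 807333.33 mm³.
x̄ = 1739834.81/17685.84 = 98.37 mm; ȳ = 807333.33/17685.84 = 45.65 mm.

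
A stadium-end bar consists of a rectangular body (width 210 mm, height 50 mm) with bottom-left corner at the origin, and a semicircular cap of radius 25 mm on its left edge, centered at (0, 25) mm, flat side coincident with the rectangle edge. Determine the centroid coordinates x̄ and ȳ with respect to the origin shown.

x̄ = 95.11 mm, ȳ = 25.00 mm

rectangular body: A = 210 × 50 = 10500.00, centroid at (105.00, 25.00).
semicircular end: A = ½π·25² = 981.75, centroid at (-10.61, 25.00).
ΣA = 11481.75 mm², ΣAx̄ = 1092083.33 mm³, ΣAȳ = 287043.69 mm³.
x̄ = 1092083.33/11481.75 = 95.11 mm; ȳ = 287043.69/11481.75 = 25.00 mm.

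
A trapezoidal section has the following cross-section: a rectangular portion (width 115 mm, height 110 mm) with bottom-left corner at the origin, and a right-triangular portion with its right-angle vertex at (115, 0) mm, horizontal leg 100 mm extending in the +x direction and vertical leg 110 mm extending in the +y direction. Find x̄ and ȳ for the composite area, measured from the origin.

rectangular portion: A = 115 × 110 = 12650.00, centroid at (57.50, 55.00).
triangular portion: A = ½·100·110 = 5500.00, centroid at (148.33, 36.67).
ΣA = 18150.00 mm², ΣAx̄ = 1543208.33 mm³, ΣAȳ = 897416.67 mm³.
x̄ = 1543208.33/18150.00 = 85.03 mm; ȳ = 897416.67/18150.00 = 49.44 mm.

x̄ = 85.03 mm, ȳ = 49.44 mm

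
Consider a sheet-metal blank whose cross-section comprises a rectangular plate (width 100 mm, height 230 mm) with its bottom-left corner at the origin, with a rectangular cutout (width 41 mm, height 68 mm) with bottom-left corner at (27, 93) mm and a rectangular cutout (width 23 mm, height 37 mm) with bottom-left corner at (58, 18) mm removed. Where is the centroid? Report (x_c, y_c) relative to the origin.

Part | A | x̄ᵢ | ȳᵢ | A·x̄ᵢ | A·ȳᵢ
plate | 23000.00 | 50.00 | 115.00 | 1150000.00 | 2645000.00
hole 1 | -2788.00 | 47.50 | 127.00 | -132430.00 | -354076.00
hole 2 | -851.00 | 69.50 | 36.50 | -59144.50 | -31061.50
Σ | 19361.00 |  |  | 958425.50 | 2259862.50
x_c = 958425.50 / 19361.00 = 49.50 mm
y_c = 2259862.50 / 19361.00 = 116.72 mm

x_c = 49.50 mm, y_c = 116.72 mm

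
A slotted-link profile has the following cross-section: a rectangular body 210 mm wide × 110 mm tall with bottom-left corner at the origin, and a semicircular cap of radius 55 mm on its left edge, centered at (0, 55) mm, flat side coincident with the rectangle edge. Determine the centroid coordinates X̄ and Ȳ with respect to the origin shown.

X̄ = 83.10 mm, Ȳ = 55.00 mm

rectangular body: A = 210 × 110 = 23100.00, centroid at (105.00, 55.00).
semicircular end: A = ½π·55² = 4751.66, centroid at (-23.34, 55.00).
ΣA = 27851.66 mm², ΣAX̄ = 2314583.33 mm³, ΣAȲ = 1531841.24 mm³.
X̄ = 2314583.33/27851.66 = 83.10 mm; Ȳ = 1531841.24/27851.66 = 55.00 mm.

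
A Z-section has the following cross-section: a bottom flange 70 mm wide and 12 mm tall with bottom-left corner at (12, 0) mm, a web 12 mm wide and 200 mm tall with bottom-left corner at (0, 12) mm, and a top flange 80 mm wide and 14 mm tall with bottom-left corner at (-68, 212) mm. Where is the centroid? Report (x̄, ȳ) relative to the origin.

x̄ = 5.17 mm, ȳ = 119.06 mm

bottom flange: A = 70 × 12 = 840.00, centroid at (47.00, 6.00).
web: A = 12 × 200 = 2400.00, centroid at (6.00, 112.00).
top flange: A = 80 × 14 = 1120.00, centroid at (-28.00, 219.00).
ΣA = 4360.00 mm², ΣAx̄ = 22520.00 mm³, ΣAȳ = 519120.00 mm³.
x̄ = 22520.00/4360.00 = 5.17 mm; ȳ = 519120.00/4360.00 = 119.06 mm.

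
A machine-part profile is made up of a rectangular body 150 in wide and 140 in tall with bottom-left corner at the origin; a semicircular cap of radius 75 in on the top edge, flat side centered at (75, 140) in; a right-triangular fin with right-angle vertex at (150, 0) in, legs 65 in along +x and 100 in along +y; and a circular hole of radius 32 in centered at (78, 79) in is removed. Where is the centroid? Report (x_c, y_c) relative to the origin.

rectangular body: A = 150 × 140 = 21000.00, centroid at (75.00, 70.00).
semicircular top: A = ½π·75² = 8835.73, centroid at (75.00, 171.83).
triangular fin: A = ½·65·100 = 3250.00, centroid at (171.67, 33.33).
hole: A = −π·32² = -3216.99, centroid at (78.00, 79.00).
ΣA = 29868.74 in²
ΣAx_c = (21000.00)(75.00) + (8835.73)(75.00) + (3250.00)(171.67) + (-3216.99)(78.00) = 2544671.08 in³
ΣAy_c = (21000.00)(70.00) + (8835.73)(171.83) + (3250.00)(33.33) + (-3216.99)(79.00) = 2842443.16 in³
x_c = 2544671.08 / 29868.74 = 85.20 in
y_c = 2842443.16 / 29868.74 = 95.16 in

x_c = 85.20 in, y_c = 95.16 in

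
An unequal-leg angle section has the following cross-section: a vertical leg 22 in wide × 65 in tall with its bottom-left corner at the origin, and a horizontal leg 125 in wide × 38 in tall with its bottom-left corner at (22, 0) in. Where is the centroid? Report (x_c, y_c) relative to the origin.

vertical leg: A = 22 × 65 = 1430.00, centroid at (11.00, 32.50).
horizontal leg: A = 125 × 38 = 4750.00, centroid at (84.50, 19.00).
ΣA = 6180.00 in²
ΣAx_c = (1430.00)(11.00) + (4750.00)(84.50) = 417105.00 in³
ΣAy_c = (1430.00)(32.50) + (4750.00)(19.00) = 136725.00 in³
x_c = 417105.00 / 6180.00 = 67.49 in
y_c = 136725.00 / 6180.00 = 22.12 in

x_c = 67.49 in, y_c = 22.12 in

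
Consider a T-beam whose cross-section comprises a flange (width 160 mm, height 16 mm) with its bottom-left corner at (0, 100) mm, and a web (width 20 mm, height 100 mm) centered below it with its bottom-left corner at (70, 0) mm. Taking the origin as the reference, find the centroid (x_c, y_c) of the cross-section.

web: A = 20 × 100 = 2000.00, centroid at (80.00, 50.00).
flange: A = 160 × 16 = 2560.00, centroid at (80.00, 108.00).
ΣA = 4560.00 mm², ΣAx_c = 364800.00 mm³, ΣAy_c = 376480.00 mm³.
x_c = 364800.00/4560.00 = 80.00 mm; y_c = 376480.00/4560.00 = 82.56 mm.

x_c = 80.00 mm, y_c = 82.56 mm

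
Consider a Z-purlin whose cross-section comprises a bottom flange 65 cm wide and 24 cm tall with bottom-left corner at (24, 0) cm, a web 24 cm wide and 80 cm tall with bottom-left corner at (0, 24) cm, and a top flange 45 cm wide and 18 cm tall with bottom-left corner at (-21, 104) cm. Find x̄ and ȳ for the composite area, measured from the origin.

bottom flange: A = 65 × 24 = 1560.00, centroid at (56.50, 12.00).
web: A = 24 × 80 = 1920.00, centroid at (12.00, 64.00).
top flange: A = 45 × 18 = 810.00, centroid at (1.50, 113.00).
ΣA = 4290.00 cm²
ΣAx̄ = (1560.00)(56.50) + (1920.00)(12.00) + (810.00)(1.50) = 112395.00 cm³
ΣAȳ = (1560.00)(12.00) + (1920.00)(64.00) + (810.00)(113.00) = 233130.00 cm³
x̄ = 112395.00 / 4290.00 = 26.20 cm
ȳ = 233130.00 / 4290.00 = 54.34 cm

x̄ = 26.20 cm, ȳ = 54.34 cm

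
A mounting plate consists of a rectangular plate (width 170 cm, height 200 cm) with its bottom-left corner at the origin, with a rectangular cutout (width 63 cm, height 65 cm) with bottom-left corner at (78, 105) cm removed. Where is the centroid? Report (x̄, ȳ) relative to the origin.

Part | A | x̄ᵢ | ȳᵢ | A·x̄ᵢ | A·ȳᵢ
plate | 34000.00 | 85.00 | 100.00 | 2890000.00 | 3400000.00
hole | -4095.00 | 109.50 | 137.50 | -448402.50 | -563062.50
Σ | 29905.00 |  |  | 2441597.50 | 2836937.50
x̄ = 2441597.50 / 29905.00 = 81.65 cm
ȳ = 2836937.50 / 29905.00 = 94.86 cm

x̄ = 81.65 cm, ȳ = 94.86 cm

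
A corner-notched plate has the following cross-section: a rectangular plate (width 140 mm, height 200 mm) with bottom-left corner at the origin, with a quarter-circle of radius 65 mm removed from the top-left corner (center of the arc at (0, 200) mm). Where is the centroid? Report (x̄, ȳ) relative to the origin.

plate: A = 140 × 200 = 28000.00, centroid at (70.00, 100.00).
removed quarter-circle: A = −¼π·65² = -3318.31, centroid at (27.59, 172.41).
ΣA = 24681.69 mm²
ΣAx̄ = (28000.00)(70.00) + (-3318.31)(27.59) = 1868458.33 mm³
ΣAȳ = (28000.00)(100.00) + (-3318.31)(172.41) = 2227880.22 mm³
x̄ = 1868458.33 / 24681.69 = 75.70 mm
ȳ = 2227880.22 / 24681.69 = 90.26 mm

x̄ = 75.70 mm, ȳ = 90.26 mm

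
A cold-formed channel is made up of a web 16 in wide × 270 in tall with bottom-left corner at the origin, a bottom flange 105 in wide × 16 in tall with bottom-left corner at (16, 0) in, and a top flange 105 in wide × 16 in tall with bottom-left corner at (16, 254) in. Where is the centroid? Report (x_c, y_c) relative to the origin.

web: A = 16 × 270 = 4320.00, centroid at (8.00, 135.00).
bottom flange: A = 105 × 16 = 1680.00, centroid at (68.50, 8.00).
top flange: A = 105 × 16 = 1680.00, centroid at (68.50, 262.00).
ΣA = 7680.00 in²
ΣAx_c = (4320.00)(8.00) + (1680.00)(68.50) + (1680.00)(68.50) = 264720.00 in³
ΣAy_c = (4320.00)(135.00) + (1680.00)(8.00) + (1680.00)(262.00) = 1036800.00 in³
x_c = 264720.00 / 7680.00 = 34.47 in
y_c = 1036800.00 / 7680.00 = 135.00 in

x_c = 34.47 in, y_c = 135.00 in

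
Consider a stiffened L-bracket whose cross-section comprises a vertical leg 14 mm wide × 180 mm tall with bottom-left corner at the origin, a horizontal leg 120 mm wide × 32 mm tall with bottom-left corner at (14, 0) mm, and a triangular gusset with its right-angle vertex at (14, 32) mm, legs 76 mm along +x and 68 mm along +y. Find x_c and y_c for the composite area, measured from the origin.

x_c = 45.11 mm, y_c = 48.02 mm

vertical leg: A = 14 × 180 = 2520.00, centroid at (7.00, 90.00).
horizontal leg: A = 120 × 32 = 3840.00, centroid at (74.00, 16.00).
gusset: A = ½·76·68 = 2584.00, centroid at (39.33, 54.67).
ΣA = 8944.00 mm²
ΣAx_c = (2520.00)(7.00) + (3840.00)(74.00) + (2584.00)(39.33) = 403437.33 mm³
ΣAy_c = (2520.00)(90.00) + (3840.00)(16.00) + (2584.00)(54.67) = 429498.67 mm³
x_c = 403437.33 / 8944.00 = 45.11 mm
y_c = 429498.67 / 8944.00 = 48.02 mm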